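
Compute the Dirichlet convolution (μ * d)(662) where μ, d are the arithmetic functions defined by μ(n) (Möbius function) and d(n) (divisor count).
(μ * d)(662) = 1

Divisors of 662: [1, 2, 331, 662]. For each d | 662:
  d = 1: μ(1) · d(662/1) = 1 · 4 = 4
  d = 2: μ(2) · d(662/2) = -1 · 2 = -2
  d = 331: μ(331) · d(662/331) = -1 · 2 = -2
  d = 662: μ(662) · d(662/662) = 1 · 1 = 1
Summing: (μ * d)(662) = 4 + -2 + -2 + 1 = 1.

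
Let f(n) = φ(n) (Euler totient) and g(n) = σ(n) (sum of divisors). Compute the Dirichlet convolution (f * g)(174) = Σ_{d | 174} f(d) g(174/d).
(φ * σ)(174) = 1392

Divisors of 174: [1, 2, 3, 6, 29, 58, 87, 174]. For each d | 174:
  d = 1: φ(1) · σ(174/1) = 1 · 360 = 360
  d = 2: φ(2) · σ(174/2) = 1 · 120 = 120
  d = 3: φ(3) · σ(174/3) = 2 · 90 = 180
  d = 6: φ(6) · σ(174/6) = 2 · 30 = 60
  d = 29: φ(29) · σ(174/29) = 28 · 12 = 336
  d = 58: φ(58) · σ(174/58) = 28 · 4 = 112
  d = 87: φ(87) · σ(174/87) = 56 · 3 = 168
  d = 174: φ(174) · σ(174/174) = 56 · 1 = 56
Summing: (φ * σ)(174) = 360 + 120 + 180 + 60 + 336 + 112 + 168 + 56 = 1392.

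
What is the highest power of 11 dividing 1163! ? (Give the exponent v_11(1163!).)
v_11(1163!) = 114

Legendre's formula: v_p(n!) = Σ_{k ≥ 1} ⌊n / p^k⌋. For p = 11, n = 1163, the terms are:
  ⌊1163/11^1⌋ = ⌊1163/11⌋ = 105
  ⌊1163/11^2⌋ = ⌊1163/121⌋ = 9
(the next term ⌊1163/11^3⌋ = 0, terminating the sum). Summing: v_11(1163!) = 105 + 9 = 114.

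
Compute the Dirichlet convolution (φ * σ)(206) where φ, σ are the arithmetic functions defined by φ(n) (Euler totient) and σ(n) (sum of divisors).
(φ * σ)(206) = 824

Divisors of 206: [1, 2, 103, 206]. For each d | 206:
  d = 1: φ(1) · σ(206/1) = 1 · 312 = 312
  d = 2: φ(2) · σ(206/2) = 1 · 104 = 104
  d = 103: φ(103) · σ(206/103) = 102 · 3 = 306
  d = 206: φ(206) · σ(206/206) = 102 · 1 = 102
Summing: (φ * σ)(206) = 312 + 104 + 306 + 102 = 824.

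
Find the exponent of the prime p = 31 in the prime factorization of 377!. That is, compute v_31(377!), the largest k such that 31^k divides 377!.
v_31(377!) = 12

Legendre's formula: v_p(n!) = Σ_{k ≥ 1} ⌊n / p^k⌋. For p = 31, n = 377, the terms are:
  ⌊377/31^1⌋ = ⌊377/31⌋ = 12
(the next term ⌊377/31^2⌋ = 0, terminating the sum). Summing: v_31(377!) = 12 = 12.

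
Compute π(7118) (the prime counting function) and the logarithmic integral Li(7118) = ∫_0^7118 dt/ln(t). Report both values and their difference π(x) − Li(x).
π(7118) = 911;  Li(7118) ≈ 927.65;  π(x) − Li(x) ≈ -16.65.

Direct count of primes ≤ 7118 gives π(7118) = 911. Numerical evaluation of the logarithmic integral gives Li(7118) ≈ 927.65. The difference π(x) − Li(x) ≈ -16.65 is typically negative for small/moderate x (Li(x) overestimates), though Littlewood's theorem shows this sign changes infinitely often.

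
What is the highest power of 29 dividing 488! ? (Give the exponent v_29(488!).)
v_29(488!) = 16

Legendre's formula: v_p(n!) = Σ_{k ≥ 1} ⌊n / p^k⌋. For p = 29, n = 488, the terms are:
  ⌊488/29^1⌋ = ⌊488/29⌋ = 16
(the next term ⌊488/29^2⌋ = 0, terminating the sum). Summing: v_29(488!) = 16 = 16.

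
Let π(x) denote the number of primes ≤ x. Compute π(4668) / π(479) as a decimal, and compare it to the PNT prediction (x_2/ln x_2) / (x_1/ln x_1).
π(4668)/π(479) = 631/92 ≈ 6.8587;  PNT prediction ≈ 7.1190.

π(479) = 92 and π(4668) = 631, so π(4668)/π(479) ≈ 6.8587. The PNT-predicted ratio is (4668/ln(4668)) / (479/ln(479)) ≈ 7.1190. The two agree to within a few percent, as expected.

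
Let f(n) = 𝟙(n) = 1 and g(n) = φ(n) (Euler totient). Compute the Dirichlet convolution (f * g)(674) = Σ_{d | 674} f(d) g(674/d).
(𝟙 * φ)(674) = 674

Divisors of 674: [1, 2, 337, 674]. For each d | 674:
  d = 1: 𝟙(1) · φ(674/1) = 1 · 336 = 336
  d = 2: 𝟙(2) · φ(674/2) = 1 · 336 = 336
  d = 337: 𝟙(337) · φ(674/337) = 1 · 1 = 1
  d = 674: 𝟙(674) · φ(674/674) = 1 · 1 = 1
Summing: (𝟙 * φ)(674) = 336 + 336 + 1 + 1 = 674.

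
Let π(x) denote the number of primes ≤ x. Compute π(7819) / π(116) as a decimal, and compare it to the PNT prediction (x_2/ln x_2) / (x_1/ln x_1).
π(7819)/π(116) = 988/30 ≈ 32.9333;  PNT prediction ≈ 35.7436.

π(116) = 30 and π(7819) = 988, so π(7819)/π(116) ≈ 32.9333. The PNT-predicted ratio is (7819/ln(7819)) / (116/ln(116)) ≈ 35.7436. The two agree to within a few percent, as expected.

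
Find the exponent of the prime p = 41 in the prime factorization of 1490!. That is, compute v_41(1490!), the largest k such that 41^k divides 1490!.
v_41(1490!) = 36

Legendre's formula: v_p(n!) = Σ_{k ≥ 1} ⌊n / p^k⌋. For p = 41, n = 1490, the terms are:
  ⌊1490/41^1⌋ = ⌊1490/41⌋ = 36
(the next term ⌊1490/41^2⌋ = 0, terminating the sum). Summing: v_41(1490!) = 36 = 36.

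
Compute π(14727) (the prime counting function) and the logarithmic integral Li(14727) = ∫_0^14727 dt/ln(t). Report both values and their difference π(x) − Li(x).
π(14727) = 1723;  Li(14727) ≈ 1748.21;  π(x) − Li(x) ≈ -25.21.

Direct count of primes ≤ 14727 gives π(14727) = 1723. Numerical evaluation of the logarithmic integral gives Li(14727) ≈ 1748.21. The difference π(x) − Li(x) ≈ -25.21 is typically negative for small/moderate x (Li(x) overestimates), though Littlewood's theorem shows this sign changes infinitely often.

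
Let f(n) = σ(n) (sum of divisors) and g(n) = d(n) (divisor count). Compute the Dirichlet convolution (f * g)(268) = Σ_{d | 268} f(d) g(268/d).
(σ * d)(268) = 1120

Divisors of 268: [1, 2, 4, 67, 134, 268]. For each d | 268:
  d = 1: σ(1) · d(268/1) = 1 · 6 = 6
  d = 2: σ(2) · d(268/2) = 3 · 4 = 12
  d = 4: σ(4) · d(268/4) = 7 · 2 = 14
  d = 67: σ(67) · d(268/67) = 68 · 3 = 204
  d = 134: σ(134) · d(268/134) = 204 · 2 = 408
  d = 268: σ(268) · d(268/268) = 476 · 1 = 476
Summing: (σ * d)(268) = 6 + 12 + 14 + 204 + 408 + 476 = 1120.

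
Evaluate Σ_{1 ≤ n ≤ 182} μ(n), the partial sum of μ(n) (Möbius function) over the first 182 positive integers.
Σ_{n ≤ 182} μ(n) = -5

Compute μ(n) for each 1 ≤ n ≤ 182: μ(1) = 1, μ(2) = -1, μ(3) = -1, μ(4) = 0, μ(5) = -1, μ(6) = 1, μ(7) = -1, μ(8) = 0, μ(9) = 0, μ(10) = 1, μ(11) = -1, μ(12) = 0, μ(13) = -1, μ(14) = 1, μ(15) = 1, μ(16) = 0, μ(17) = -1, μ(18) = 0, μ(19) = -1, μ(20) = 0, μ(21) = 1, μ(22) = 1, μ(23) = -1, μ(24) = 0, μ(25) = 0, μ(26) = 1, μ(27) = 0, μ(28) = 0, μ(29) = -1, μ(30) = -1, μ(31) = -1, μ(32) = 0, μ(33) = 1, μ(34) = 1, μ(35) = 1, μ(36) = 0, μ(37) = -1, μ(38) = 1, μ(39) = 1, μ(40) = 0, μ(41) = -1, μ(42) = -1, μ(43) = -1, μ(44) = 0, μ(45) = 0, μ(46) = 1, μ(47) = -1, μ(48) = 0, μ(49) = 0, μ(50) = 0, μ(51) = 1, μ(52) = 0, μ(53) = -1, μ(54) = 0, μ(55) = 1, μ(56) = 0, μ(57) = 1, μ(58) = 1, μ(59) = -1, μ(60) = 0, μ(61) = -1, μ(62) = 1, μ(63) = 0, μ(64) = 0, μ(65) = 1, μ(66) = -1, μ(67) = -1, μ(68) = 0, μ(69) = 1, μ(70) = -1, μ(71) = -1, μ(72) = 0, μ(73) = -1, μ(74) = 1, μ(75) = 0, μ(76) = 0, μ(77) = 1, μ(78) = -1, μ(79) = -1, μ(80) = 0, μ(81) = 0, μ(82) = 1, μ(83) = -1, μ(84) = 0, μ(85) = 1, μ(86) = 1, μ(87) = 1, μ(88) = 0, μ(89) = -1, μ(90) = 0, μ(91) = 1, μ(92) = 0, μ(93) = 1, μ(94) = 1, μ(95) = 1, μ(96) = 0, μ(97) = -1, μ(98) = 0, μ(99) = 0, μ(100) = 0, μ(101) = -1, μ(102) = -1, μ(103) = -1, μ(104) = 0, μ(105) = -1, μ(106) = 1, μ(107) = -1, μ(108) = 0, μ(109) = -1, μ(110) = -1, μ(111) = 1, μ(112) = 0, μ(113) = -1, μ(114) = -1, μ(115) = 1, μ(116) = 0, μ(117) = 0, μ(118) = 1, μ(119) = 1, μ(120) = 0, μ(121) = 0, μ(122) = 1, μ(123) = 1, μ(124) = 0, μ(125) = 0, μ(126) = 0, μ(127) = -1, μ(128) = 0, μ(129) = 1, μ(130) = -1, μ(131) = -1, μ(132) = 0, μ(133) = 1, μ(134) = 1, μ(135) = 0, μ(136) = 0, μ(137) = -1, μ(138) = -1, μ(139) = -1, μ(140) = 0, μ(141) = 1, μ(142) = 1, μ(143) = 1, μ(144) = 0, μ(145) = 1, μ(146) = 1, μ(147) = 0, μ(148) = 0, μ(149) = -1, μ(150) = 0, μ(151) = -1, μ(152) = 0, μ(153) = 0, μ(154) = -1, μ(155) = 1, μ(156) = 0, μ(157) = -1, μ(158) = 1, μ(159) = 1, μ(160) = 0, μ(161) = 1, μ(162) = 0, μ(163) = -1, μ(164) = 0, μ(165) = -1, μ(166) = 1, μ(167) = -1, μ(168) = 0, μ(169) = 0, μ(170) = -1, μ(171) = 0, μ(172) = 0, μ(173) = -1, μ(174) = -1, μ(175) = 0, μ(176) = 0, μ(177) = 1, μ(178) = 1, μ(179) = -1, μ(180) = 0, μ(181) = -1, μ(182) = -1. Summing all 182 values: -5. (Mertens function M(x) = Σ_{n ≤ x} μ(n); on average M(x) should be small (PNT ⟺ M(x) = o(x)).)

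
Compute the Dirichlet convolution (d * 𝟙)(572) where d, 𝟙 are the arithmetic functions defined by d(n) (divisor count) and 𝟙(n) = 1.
(d * 𝟙)(572) = 54

Divisors of 572: [1, 2, 4, 11, 13, 22, 26, 44, 52, 143, 286, 572]. For each d | 572:
  d = 1: d(1) · 𝟙(572/1) = 1 · 1 = 1
  d = 2: d(2) · 𝟙(572/2) = 2 · 1 = 2
  d = 4: d(4) · 𝟙(572/4) = 3 · 1 = 3
  d = 11: d(11) · 𝟙(572/11) = 2 · 1 = 2
  d = 13: d(13) · 𝟙(572/13) = 2 · 1 = 2
  d = 22: d(22) · 𝟙(572/22) = 4 · 1 = 4
  d = 26: d(26) · 𝟙(572/26) = 4 · 1 = 4
  d = 44: d(44) · 𝟙(572/44) = 6 · 1 = 6
  d = 52: d(52) · 𝟙(572/52) = 6 · 1 = 6
  d = 143: d(143) · 𝟙(572/143) = 4 · 1 = 4
  d = 286: d(286) · 𝟙(572/286) = 8 · 1 = 8
  d = 572: d(572) · 𝟙(572/572) = 12 · 1 = 12
Summing: (d * 𝟙)(572) = 1 + 2 + 3 + 2 + 2 + 4 + 4 + 6 + 6 + 4 + 8 + 12 = 54.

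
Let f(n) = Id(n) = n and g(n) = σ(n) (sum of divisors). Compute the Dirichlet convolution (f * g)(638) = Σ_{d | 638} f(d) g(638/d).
(Id * σ)(638) = 6785

Divisors of 638: [1, 2, 11, 22, 29, 58, 319, 638]. For each d | 638:
  d = 1: Id(1) · σ(638/1) = 1 · 1080 = 1080
  d = 2: Id(2) · σ(638/2) = 2 · 360 = 720
  d = 11: Id(11) · σ(638/11) = 11 · 90 = 990
  d = 22: Id(22) · σ(638/22) = 22 · 30 = 660
  d = 29: Id(29) · σ(638/29) = 29 · 36 = 1044
  d = 58: Id(58) · σ(638/58) = 58 · 12 = 696
  d = 319: Id(319) · σ(638/319) = 319 · 3 = 957
  d = 638: Id(638) · σ(638/638) = 638 · 1 = 638
Summing: (Id * σ)(638) = 1080 + 720 + 990 + 660 + 1044 + 696 + 957 + 638 = 6785.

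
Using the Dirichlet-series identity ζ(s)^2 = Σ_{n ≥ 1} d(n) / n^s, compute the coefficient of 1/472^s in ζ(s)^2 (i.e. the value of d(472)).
d(472) = 8

ζ(s)^2 = (Σ 1/m^s)(Σ 1/k^s). The coefficient of 1/n^s in the product is the number of ordered pairs (m, k) with mk = n, which equals d(n). For n = 472, divisors are [1, 2, 4, 8, 59, 118, 236, 472], so d(472) = 8.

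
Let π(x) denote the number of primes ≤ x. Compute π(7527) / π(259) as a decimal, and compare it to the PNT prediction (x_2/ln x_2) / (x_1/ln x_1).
π(7527)/π(259) = 953/55 ≈ 17.3273;  PNT prediction ≈ 18.0917.

π(259) = 55 and π(7527) = 953, so π(7527)/π(259) ≈ 17.3273. The PNT-predicted ratio is (7527/ln(7527)) / (259/ln(259)) ≈ 18.0917. The two agree to within a few percent, as expected.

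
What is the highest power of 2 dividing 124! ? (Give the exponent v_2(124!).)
v_2(124!) = 119

Legendre's formula: v_p(n!) = Σ_{k ≥ 1} ⌊n / p^k⌋. For p = 2, n = 124, the terms are:
  ⌊124/2^1⌋ = ⌊124/2⌋ = 62
  ⌊124/2^2⌋ = ⌊124/4⌋ = 31
  ⌊124/2^3⌋ = ⌊124/8⌋ = 15
  ⌊124/2^4⌋ = ⌊124/16⌋ = 7
  ⌊124/2^5⌋ = ⌊124/32⌋ = 3
  ⌊124/2^6⌋ = ⌊124/64⌋ = 1
(the next term ⌊124/2^7⌋ = 0, terminating the sum). Summing: v_2(124!) = 62 + 31 + 15 + 7 + 3 + 1 = 119.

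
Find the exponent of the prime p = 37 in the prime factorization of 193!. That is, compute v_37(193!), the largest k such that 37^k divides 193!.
v_37(193!) = 5

Legendre's formula: v_p(n!) = Σ_{k ≥ 1} ⌊n / p^k⌋. For p = 37, n = 193, the terms are:
  ⌊193/37^1⌋ = ⌊193/37⌋ = 5
(the next term ⌊193/37^2⌋ = 0, terminating the sum). Summing: v_37(193!) = 5 = 5.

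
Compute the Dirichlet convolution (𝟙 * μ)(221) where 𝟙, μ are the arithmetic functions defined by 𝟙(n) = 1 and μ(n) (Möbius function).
(𝟙 * μ)(221) = 0

Divisors of 221: [1, 13, 17, 221]. For each d | 221:
  d = 1: 𝟙(1) · μ(221/1) = 1 · 1 = 1
  d = 13: 𝟙(13) · μ(221/13) = 1 · -1 = -1
  d = 17: 𝟙(17) · μ(221/17) = 1 · -1 = -1
  d = 221: 𝟙(221) · μ(221/221) = 1 · 1 = 1
Summing: (𝟙 * μ)(221) = 1 + -1 + -1 + 1 = 0.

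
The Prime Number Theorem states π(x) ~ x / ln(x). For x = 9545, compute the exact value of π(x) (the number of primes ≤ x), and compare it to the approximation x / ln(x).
π(9545) = 1181;  x/ln(x) ≈ 1041.60;  relative error ≈ 11.80%.

Directly count primes up to 9545: π(9545) = 1181. The PNT approximation gives 9545/ln(9545) ≈ 9545/9.16377 ≈ 1041.60. Relative error (π(x) − x/ln(x)) / π(x) ≈ 11.80%; the approximation is known to undercount slightly (Li(x) is a better estimate).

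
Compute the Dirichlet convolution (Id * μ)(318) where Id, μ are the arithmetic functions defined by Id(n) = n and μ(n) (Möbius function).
(Id * μ)(318) = 104

Divisors of 318: [1, 2, 3, 6, 53, 106, 159, 318]. For each d | 318:
  d = 1: Id(1) · μ(318/1) = 1 · -1 = -1
  d = 2: Id(2) · μ(318/2) = 2 · 1 = 2
  d = 3: Id(3) · μ(318/3) = 3 · 1 = 3
  d = 6: Id(6) · μ(318/6) = 6 · -1 = -6
  d = 53: Id(53) · μ(318/53) = 53 · 1 = 53
  d = 106: Id(106) · μ(318/106) = 106 · -1 = -106
  d = 159: Id(159) · μ(318/159) = 159 · -1 = -159
  d = 318: Id(318) · μ(318/318) = 318 · 1 = 318
Summing: (Id * μ)(318) = -1 + 2 + 3 + -6 + 53 + -106 + -159 + 318 = 104.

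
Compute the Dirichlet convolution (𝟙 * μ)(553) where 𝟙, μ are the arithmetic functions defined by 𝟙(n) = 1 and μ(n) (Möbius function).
(𝟙 * μ)(553) = 0

Divisors of 553: [1, 7, 79, 553]. For each d | 553:
  d = 1: 𝟙(1) · μ(553/1) = 1 · 1 = 1
  d = 7: 𝟙(7) · μ(553/7) = 1 · -1 = -1
  d = 79: 𝟙(79) · μ(553/79) = 1 · -1 = -1
  d = 553: 𝟙(553) · μ(553/553) = 1 · 1 = 1
Summing: (𝟙 * μ)(553) = 1 + -1 + -1 + 1 = 0.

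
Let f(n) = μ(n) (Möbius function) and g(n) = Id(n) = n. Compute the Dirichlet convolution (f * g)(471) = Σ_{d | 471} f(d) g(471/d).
(μ * Id)(471) = 312

Divisors of 471: [1, 3, 157, 471]. For each d | 471:
  d = 1: μ(1) · Id(471/1) = 1 · 471 = 471
  d = 3: μ(3) · Id(471/3) = -1 · 157 = -157
  d = 157: μ(157) · Id(471/157) = -1 · 3 = -3
  d = 471: μ(471) · Id(471/471) = 1 · 1 = 1
Summing: (μ * Id)(471) = 471 + -157 + -3 + 1 = 312.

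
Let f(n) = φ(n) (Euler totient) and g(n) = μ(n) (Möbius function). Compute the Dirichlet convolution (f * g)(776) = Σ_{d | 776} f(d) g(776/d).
(φ * μ)(776) = 190

Divisors of 776: [1, 2, 4, 8, 97, 194, 388, 776]. For each d | 776:
  d = 1: φ(1) · μ(776/1) = 1 · 0 = 0
  d = 2: φ(2) · μ(776/2) = 1 · 0 = 0
  d = 4: φ(4) · μ(776/4) = 2 · 1 = 2
  d = 8: φ(8) · μ(776/8) = 4 · -1 = -4
  d = 97: φ(97) · μ(776/97) = 96 · 0 = 0
  d = 194: φ(194) · μ(776/194) = 96 · 0 = 0
  d = 388: φ(388) · μ(776/388) = 192 · -1 = -192
  d = 776: φ(776) · μ(776/776) = 384 · 1 = 384
Summing: (φ * μ)(776) = 0 + 0 + 2 + -4 + 0 + 0 + -192 + 384 = 190.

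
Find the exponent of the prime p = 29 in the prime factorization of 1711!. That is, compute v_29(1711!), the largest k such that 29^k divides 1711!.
v_29(1711!) = 61

Legendre's formula: v_p(n!) = Σ_{k ≥ 1} ⌊n / p^k⌋. For p = 29, n = 1711, the terms are:
  ⌊1711/29^1⌋ = ⌊1711/29⌋ = 59
  ⌊1711/29^2⌋ = ⌊1711/841⌋ = 2
(the next term ⌊1711/29^3⌋ = 0, terminating the sum). Summing: v_29(1711!) = 59 + 2 = 61.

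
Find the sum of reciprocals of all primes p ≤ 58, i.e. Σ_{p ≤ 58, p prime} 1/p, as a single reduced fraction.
Σ 1/p = 54766551458687142251/32589158477190044730

π(58) = 16, so the primes ≤ 58 are [2, 3, 5, 7, 11, 13, 17, 19, 23, 29, 31, 37, 41, 43, 47, 53]. Summing 1/p over these primes: 54766551458687142251/32589158477190044730 ≈ 1.6805. Mertens estimate ln ln(58) + 0.2615 ≈ 1.6628.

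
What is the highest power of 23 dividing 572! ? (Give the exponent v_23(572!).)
v_23(572!) = 25

Legendre's formula: v_p(n!) = Σ_{k ≥ 1} ⌊n / p^k⌋. For p = 23, n = 572, the terms are:
  ⌊572/23^1⌋ = ⌊572/23⌋ = 24
  ⌊572/23^2⌋ = ⌊572/529⌋ = 1
(the next term ⌊572/23^3⌋ = 0, terminating the sum). Summing: v_23(572!) = 24 + 1 = 25.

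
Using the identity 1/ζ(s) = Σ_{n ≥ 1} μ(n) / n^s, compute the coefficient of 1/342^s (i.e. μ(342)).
μ(342) = 0

Factor n = 342 = 2 · 3^2 · 19. μ(n) = 0 if any exponent ≥ 2 (not squarefree); otherwise μ(n) = (−1)^{ω(n)} where ω(n) is the number of distinct prime factors. Applying: μ(342) = 0.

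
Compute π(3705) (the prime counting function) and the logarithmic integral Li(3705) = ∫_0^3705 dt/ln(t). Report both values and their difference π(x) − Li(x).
π(3705) = 517;  Li(3705) ≈ 529.63;  π(x) − Li(x) ≈ -12.63.

Direct count of primes ≤ 3705 gives π(3705) = 517. Numerical evaluation of the logarithmic integral gives Li(3705) ≈ 529.63. The difference π(x) − Li(x) ≈ -12.63 is typically negative for small/moderate x (Li(x) overestimates), though Littlewood's theorem shows this sign changes infinitely often.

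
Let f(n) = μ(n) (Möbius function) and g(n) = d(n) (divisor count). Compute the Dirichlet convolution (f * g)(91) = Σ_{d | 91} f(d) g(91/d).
(μ * d)(91) = 1

Divisors of 91: [1, 7, 13, 91]. For each d | 91:
  d = 1: μ(1) · d(91/1) = 1 · 4 = 4
  d = 7: μ(7) · d(91/7) = -1 · 2 = -2
  d = 13: μ(13) · d(91/13) = -1 · 2 = -2
  d = 91: μ(91) · d(91/91) = 1 · 1 = 1
Summing: (μ * d)(91) = 4 + -2 + -2 + 1 = 1.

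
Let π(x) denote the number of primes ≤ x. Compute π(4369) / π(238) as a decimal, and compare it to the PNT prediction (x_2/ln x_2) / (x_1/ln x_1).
π(4369)/π(238) = 596/51 ≈ 11.6863;  PNT prediction ≈ 11.9842.

π(238) = 51 and π(4369) = 596, so π(4369)/π(238) ≈ 11.6863. The PNT-predicted ratio is (4369/ln(4369)) / (238/ln(238)) ≈ 11.9842. The two agree to within a few percent, as expected.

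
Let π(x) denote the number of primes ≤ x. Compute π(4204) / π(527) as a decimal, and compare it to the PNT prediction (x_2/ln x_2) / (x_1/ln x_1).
π(4204)/π(527) = 575/99 ≈ 5.8081;  PNT prediction ≈ 5.9919.

π(527) = 99 and π(4204) = 575, so π(4204)/π(527) ≈ 5.8081. The PNT-predicted ratio is (4204/ln(4204)) / (527/ln(527)) ≈ 5.9919. The two agree to within a few percent, as expected.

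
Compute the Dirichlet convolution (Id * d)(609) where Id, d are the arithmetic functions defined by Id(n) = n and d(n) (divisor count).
(Id * d)(609) = 1395

Divisors of 609: [1, 3, 7, 21, 29, 87, 203, 609]. For each d | 609:
  d = 1: Id(1) · d(609/1) = 1 · 8 = 8
  d = 3: Id(3) · d(609/3) = 3 · 4 = 12
  d = 7: Id(7) · d(609/7) = 7 · 4 = 28
  d = 21: Id(21) · d(609/21) = 21 · 2 = 42
  d = 29: Id(29) · d(609/29) = 29 · 4 = 116
  d = 87: Id(87) · d(609/87) = 87 · 2 = 174
  d = 203: Id(203) · d(609/203) = 203 · 2 = 406
  d = 609: Id(609) · d(609/609) = 609 · 1 = 609
Summing: (Id * d)(609) = 8 + 12 + 28 + 42 + 116 + 174 + 406 + 609 = 1395.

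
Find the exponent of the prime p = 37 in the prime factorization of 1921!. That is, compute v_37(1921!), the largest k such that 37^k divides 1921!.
v_37(1921!) = 52

Legendre's formula: v_p(n!) = Σ_{k ≥ 1} ⌊n / p^k⌋. For p = 37, n = 1921, the terms are:
  ⌊1921/37^1⌋ = ⌊1921/37⌋ = 51
  ⌊1921/37^2⌋ = ⌊1921/1369⌋ = 1
(the next term ⌊1921/37^3⌋ = 0, terminating the sum). Summing: v_37(1921!) = 51 + 1 = 52.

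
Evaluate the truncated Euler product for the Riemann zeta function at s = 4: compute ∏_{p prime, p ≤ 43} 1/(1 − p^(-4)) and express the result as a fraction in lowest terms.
∏ = 68304364739414847787103076142881583957543/63109073443906486560772797235200000000000

The primes p ≤ 43 are [2, 3, 5, 7, 11, 13, 17, 19, 23, 29, 31, 37, 41, 43]. For each prime, (1 − 1/p^4)^(-1) = p^4 / (p^4 − 1). The product is (1 − 1/2^4)^(-1), (1 − 1/3^4)^(-1), (1 − 1/5^4)^(-1), (1 − 1/7^4)^(-1), (1 − 1/11^4)^(-1), (1 − 1/13^4)^(-1), (1 − 1/17^4)^(-1), (1 − 1/19^4)^(-1), (1 − 1/23^4)^(-1), (1 − 1/29^4)^(-1), (1 − 1/31^4)^(-1), (1 − 1/37^4)^(-1), (1 − 1/41^4)^(-1), (1 − 1/43^4)^(-1) = ∏ p^4 / (p^4 − 1) = 68304364739414847787103076142881583957543/63109073443906486560772797235200000000000.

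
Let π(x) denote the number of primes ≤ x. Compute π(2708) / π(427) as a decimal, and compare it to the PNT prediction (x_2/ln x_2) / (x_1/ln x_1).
π(2708)/π(427) = 394/82 ≈ 4.8049;  PNT prediction ≈ 4.8598.

π(427) = 82 and π(2708) = 394, so π(2708)/π(427) ≈ 4.8049. The PNT-predicted ratio is (2708/ln(2708)) / (427/ln(427)) ≈ 4.8598. The two agree to within a few percent, as expected.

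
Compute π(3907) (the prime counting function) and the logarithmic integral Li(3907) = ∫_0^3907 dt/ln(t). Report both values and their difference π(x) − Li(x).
π(3907) = 540;  Li(3907) ≈ 554.14;  π(x) − Li(x) ≈ -14.14.

Direct count of primes ≤ 3907 gives π(3907) = 540. Numerical evaluation of the logarithmic integral gives Li(3907) ≈ 554.14. The difference π(x) − Li(x) ≈ -14.14 is typically negative for small/moderate x (Li(x) overestimates), though Littlewood's theorem shows this sign changes infinitely often.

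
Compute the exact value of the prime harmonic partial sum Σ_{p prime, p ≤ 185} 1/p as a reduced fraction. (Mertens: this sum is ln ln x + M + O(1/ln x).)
Σ 1/p = 10408867916382550633331528920459565913027063402071390584941986323453055203/5397346292805549782720214077673687806275517530364350655459511599582614290

π(185) = 42, so the primes ≤ 185 are [2, 3, 5, 7, 11, 13, 17, 19, 23, 29, 31, 37, 41, 43, 47, 53, 59, 61, 67, 71, 73, 79, 83, 89, 97, 101, 103, 107, 109, 113, 127, 131, 137, 139, 149, 151, 157, 163, 167, 173, 179, 181]. Summing 1/p over these primes: 10408867916382550633331528920459565913027063402071390584941986323453055203/5397346292805549782720214077673687806275517530364350655459511599582614290 ≈ 1.9285. Mertens estimate ln ln(185) + 0.2615 ≈ 1.9141.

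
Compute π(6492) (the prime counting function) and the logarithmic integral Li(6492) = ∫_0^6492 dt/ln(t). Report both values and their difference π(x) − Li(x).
π(6492) = 842;  Li(6492) ≈ 856.71;  π(x) − Li(x) ≈ -14.71.

Direct count of primes ≤ 6492 gives π(6492) = 842. Numerical evaluation of the logarithmic integral gives Li(6492) ≈ 856.71. The difference π(x) − Li(x) ≈ -14.71 is typically negative for small/moderate x (Li(x) overestimates), though Littlewood's theorem shows this sign changes infinitely often.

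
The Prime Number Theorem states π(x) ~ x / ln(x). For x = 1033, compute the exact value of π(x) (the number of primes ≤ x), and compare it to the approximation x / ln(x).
π(1033) = 174;  x/ln(x) ≈ 148.84;  relative error ≈ 14.46%.

Directly count primes up to 1033: π(1033) = 174. The PNT approximation gives 1033/ln(1033) ≈ 1033/6.94022 ≈ 148.84. Relative error (π(x) − x/ln(x)) / π(x) ≈ 14.46%; the approximation is known to undercount slightly (Li(x) is a better estimate).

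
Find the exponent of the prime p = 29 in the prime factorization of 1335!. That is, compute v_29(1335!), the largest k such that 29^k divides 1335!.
v_29(1335!) = 47

Legendre's formula: v_p(n!) = Σ_{k ≥ 1} ⌊n / p^k⌋. For p = 29, n = 1335, the terms are:
  ⌊1335/29^1⌋ = ⌊1335/29⌋ = 46
  ⌊1335/29^2⌋ = ⌊1335/841⌋ = 1
(the next term ⌊1335/29^3⌋ = 0, terminating the sum). Summing: v_29(1335!) = 46 + 1 = 47.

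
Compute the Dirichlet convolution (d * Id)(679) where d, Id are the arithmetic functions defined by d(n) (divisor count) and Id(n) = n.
(d * Id)(679) = 891

Divisors of 679: [1, 7, 97, 679]. For each d | 679:
  d = 1: d(1) · Id(679/1) = 1 · 679 = 679
  d = 7: d(7) · Id(679/7) = 2 · 97 = 194
  d = 97: d(97) · Id(679/97) = 2 · 7 = 14
  d = 679: d(679) · Id(679/679) = 4 · 1 = 4
Summing: (d * Id)(679) = 679 + 194 + 14 + 4 = 891.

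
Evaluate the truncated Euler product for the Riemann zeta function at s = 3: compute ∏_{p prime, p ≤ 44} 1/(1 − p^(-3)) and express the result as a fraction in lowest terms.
∏ = 11622300127850926153432227486340003/9669167824002218213355442162630656

The primes p ≤ 44 are [2, 3, 5, 7, 11, 13, 17, 19, 23, 29, 31, 37, 41, 43]. For each prime, (1 − 1/p^3)^(-1) = p^3 / (p^3 − 1). The product is (1 − 1/2^3)^(-1), (1 − 1/3^3)^(-1), (1 − 1/5^3)^(-1), (1 − 1/7^3)^(-1), (1 − 1/11^3)^(-1), (1 − 1/13^3)^(-1), (1 − 1/17^3)^(-1), (1 − 1/19^3)^(-1), (1 − 1/23^3)^(-1), (1 − 1/29^3)^(-1), (1 − 1/31^3)^(-1), (1 − 1/37^3)^(-1), (1 − 1/41^3)^(-1), (1 − 1/43^3)^(-1) = ∏ p^3 / (p^3 − 1) = 11622300127850926153432227486340003/9669167824002218213355442162630656.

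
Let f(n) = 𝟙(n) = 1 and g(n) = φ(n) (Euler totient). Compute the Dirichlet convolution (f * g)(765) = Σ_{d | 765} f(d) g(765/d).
(𝟙 * φ)(765) = 765

Divisors of 765: [1, 3, 5, 9, 15, 17, 45, 51, 85, 153, 255, 765]. For each d | 765:
  d = 1: 𝟙(1) · φ(765/1) = 1 · 384 = 384
  d = 3: 𝟙(3) · φ(765/3) = 1 · 128 = 128
  d = 5: 𝟙(5) · φ(765/5) = 1 · 96 = 96
  d = 9: 𝟙(9) · φ(765/9) = 1 · 64 = 64
  d = 15: 𝟙(15) · φ(765/15) = 1 · 32 = 32
  d = 17: 𝟙(17) · φ(765/17) = 1 · 24 = 24
  d = 45: 𝟙(45) · φ(765/45) = 1 · 16 = 16
  d = 51: 𝟙(51) · φ(765/51) = 1 · 8 = 8
  d = 85: 𝟙(85) · φ(765/85) = 1 · 6 = 6
  d = 153: 𝟙(153) · φ(765/153) = 1 · 4 = 4
  d = 255: 𝟙(255) · φ(765/255) = 1 · 2 = 2
  d = 765: 𝟙(765) · φ(765/765) = 1 · 1 = 1
Summing: (𝟙 * φ)(765) = 384 + 128 + 96 + 64 + 32 + 24 + 16 + 8 + 6 + 4 + 2 + 1 = 765.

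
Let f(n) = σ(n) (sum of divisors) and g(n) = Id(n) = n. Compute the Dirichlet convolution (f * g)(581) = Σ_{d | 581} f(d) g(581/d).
(σ * Id)(581) = 2505

Divisors of 581: [1, 7, 83, 581]. For each d | 581:
  d = 1: σ(1) · Id(581/1) = 1 · 581 = 581
  d = 7: σ(7) · Id(581/7) = 8 · 83 = 664
  d = 83: σ(83) · Id(581/83) = 84 · 7 = 588
  d = 581: σ(581) · Id(581/581) = 672 · 1 = 672
Summing: (σ * Id)(581) = 581 + 664 + 588 + 672 = 2505.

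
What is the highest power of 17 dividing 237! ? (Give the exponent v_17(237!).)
v_17(237!) = 13

Legendre's formula: v_p(n!) = Σ_{k ≥ 1} ⌊n / p^k⌋. For p = 17, n = 237, the terms are:
  ⌊237/17^1⌋ = ⌊237/17⌋ = 13
(the next term ⌊237/17^2⌋ = 0, terminating the sum). Summing: v_17(237!) = 13 = 13.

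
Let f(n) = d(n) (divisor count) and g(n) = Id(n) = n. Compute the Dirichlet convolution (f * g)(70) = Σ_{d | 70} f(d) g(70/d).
(d * Id)(70) = 252

Divisors of 70: [1, 2, 5, 7, 10, 14, 35, 70]. For each d | 70:
  d = 1: d(1) · Id(70/1) = 1 · 70 = 70
  d = 2: d(2) · Id(70/2) = 2 · 35 = 70
  d = 5: d(5) · Id(70/5) = 2 · 14 = 28
  d = 7: d(7) · Id(70/7) = 2 · 10 = 20
  d = 10: d(10) · Id(70/10) = 4 · 7 = 28
  d = 14: d(14) · Id(70/14) = 4 · 5 = 20
  d = 35: d(35) · Id(70/35) = 4 · 2 = 8
  d = 70: d(70) · Id(70/70) = 8 · 1 = 8
Summing: (d * Id)(70) = 70 + 70 + 28 + 20 + 28 + 20 + 8 + 8 = 252.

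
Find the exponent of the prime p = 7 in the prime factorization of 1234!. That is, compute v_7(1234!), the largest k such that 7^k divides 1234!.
v_7(1234!) = 204

Legendre's formula: v_p(n!) = Σ_{k ≥ 1} ⌊n / p^k⌋. For p = 7, n = 1234, the terms are:
  ⌊1234/7^1⌋ = ⌊1234/7⌋ = 176
  ⌊1234/7^2⌋ = ⌊1234/49⌋ = 25
  ⌊1234/7^3⌋ = ⌊1234/343⌋ = 3
(the next term ⌊1234/7^4⌋ = 0, terminating the sum). Summing: v_7(1234!) = 176 + 25 + 3 = 204.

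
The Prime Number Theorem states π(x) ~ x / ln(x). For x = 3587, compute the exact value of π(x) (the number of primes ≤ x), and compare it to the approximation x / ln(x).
π(3587) = 502;  x/ln(x) ≈ 438.24;  relative error ≈ 12.70%.

Directly count primes up to 3587: π(3587) = 502. The PNT approximation gives 3587/ln(3587) ≈ 3587/8.18507 ≈ 438.24. Relative error (π(x) − x/ln(x)) / π(x) ≈ 12.70%; the approximation is known to undercount slightly (Li(x) is a better estimate).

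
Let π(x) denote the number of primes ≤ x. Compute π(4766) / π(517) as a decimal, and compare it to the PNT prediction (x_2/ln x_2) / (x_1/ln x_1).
π(4766)/π(517) = 641/97 ≈ 6.6082;  PNT prediction ≈ 6.8008.

π(517) = 97 and π(4766) = 641, so π(4766)/π(517) ≈ 6.6082. The PNT-predicted ratio is (4766/ln(4766)) / (517/ln(517)) ≈ 6.8008. The two agree to within a few percent, as expected.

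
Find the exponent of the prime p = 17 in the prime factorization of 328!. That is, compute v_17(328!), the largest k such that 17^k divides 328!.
v_17(328!) = 20

Legendre's formula: v_p(n!) = Σ_{k ≥ 1} ⌊n / p^k⌋. For p = 17, n = 328, the terms are:
  ⌊328/17^1⌋ = ⌊328/17⌋ = 19
  ⌊328/17^2⌋ = ⌊328/289⌋ = 1
(the next term ⌊328/17^3⌋ = 0, terminating the sum). Summing: v_17(328!) = 19 + 1 = 20.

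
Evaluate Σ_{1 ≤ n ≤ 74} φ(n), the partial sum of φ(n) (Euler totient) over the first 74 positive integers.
Σ_{n ≤ 74} φ(n) = 1696

Compute φ(n) for each 1 ≤ n ≤ 74: φ(1) = 1, φ(2) = 1, φ(3) = 2, φ(4) = 2, φ(5) = 4, φ(6) = 2, φ(7) = 6, φ(8) = 4, φ(9) = 6, φ(10) = 4, φ(11) = 10, φ(12) = 4, φ(13) = 12, φ(14) = 6, φ(15) = 8, φ(16) = 8, φ(17) = 16, φ(18) = 6, φ(19) = 18, φ(20) = 8, φ(21) = 12, φ(22) = 10, φ(23) = 22, φ(24) = 8, φ(25) = 20, φ(26) = 12, φ(27) = 18, φ(28) = 12, φ(29) = 28, φ(30) = 8, φ(31) = 30, φ(32) = 16, φ(33) = 20, φ(34) = 16, φ(35) = 24, φ(36) = 12, φ(37) = 36, φ(38) = 18, φ(39) = 24, φ(40) = 16, φ(41) = 40, φ(42) = 12, φ(43) = 42, φ(44) = 20, φ(45) = 24, φ(46) = 22, φ(47) = 46, φ(48) = 16, φ(49) = 42, φ(50) = 20, φ(51) = 32, φ(52) = 24, φ(53) = 52, φ(54) = 18, φ(55) = 40, φ(56) = 24, φ(57) = 36, φ(58) = 28, φ(59) = 58, φ(60) = 16, φ(61) = 60, φ(62) = 30, φ(63) = 36, φ(64) = 32, φ(65) = 48, φ(66) = 20, φ(67) = 66, φ(68) = 32, φ(69) = 44, φ(70) = 24, φ(71) = 70, φ(72) = 24, φ(73) = 72, φ(74) = 36. Summing all 74 values: 1696. (Average order: Σ_{n ≤ x} φ(n) ~ (3/π²) x². For x = 74, (3/π²)·74² ≈ 1664.50.)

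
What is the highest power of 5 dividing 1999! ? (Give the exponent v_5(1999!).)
v_5(1999!) = 496

Legendre's formula: v_p(n!) = Σ_{k ≥ 1} ⌊n / p^k⌋. For p = 5, n = 1999, the terms are:
  ⌊1999/5^1⌋ = ⌊1999/5⌋ = 399
  ⌊1999/5^2⌋ = ⌊1999/25⌋ = 79
  ⌊1999/5^3⌋ = ⌊1999/125⌋ = 15
  ⌊1999/5^4⌋ = ⌊1999/625⌋ = 3
(the next term ⌊1999/5^5⌋ = 0, terminating the sum). Summing: v_5(1999!) = 399 + 79 + 15 + 3 = 496.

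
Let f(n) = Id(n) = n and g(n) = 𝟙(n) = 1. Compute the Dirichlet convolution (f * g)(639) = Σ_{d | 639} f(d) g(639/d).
(Id * 𝟙)(639) = 936

Divisors of 639: [1, 3, 9, 71, 213, 639]. For each d | 639:
  d = 1: Id(1) · 𝟙(639/1) = 1 · 1 = 1
  d = 3: Id(3) · 𝟙(639/3) = 3 · 1 = 3
  d = 9: Id(9) · 𝟙(639/9) = 9 · 1 = 9
  d = 71: Id(71) · 𝟙(639/71) = 71 · 1 = 71
  d = 213: Id(213) · 𝟙(639/213) = 213 · 1 = 213
  d = 639: Id(639) · 𝟙(639/639) = 639 · 1 = 639
Summing: (Id * 𝟙)(639) = 1 + 3 + 9 + 71 + 213 + 639 = 936.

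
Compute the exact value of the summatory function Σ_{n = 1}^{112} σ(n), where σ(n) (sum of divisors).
Σ_{n ≤ 112} σ(n) = 10399

Compute σ(n) for each 1 ≤ n ≤ 112: σ(1) = 1, σ(2) = 3, σ(3) = 4, σ(4) = 7, σ(5) = 6, σ(6) = 12, σ(7) = 8, σ(8) = 15, σ(9) = 13, σ(10) = 18, σ(11) = 12, σ(12) = 28, σ(13) = 14, σ(14) = 24, σ(15) = 24, σ(16) = 31, σ(17) = 18, σ(18) = 39, σ(19) = 20, σ(20) = 42, σ(21) = 32, σ(22) = 36, σ(23) = 24, σ(24) = 60, σ(25) = 31, σ(26) = 42, σ(27) = 40, σ(28) = 56, σ(29) = 30, σ(30) = 72, σ(31) = 32, σ(32) = 63, σ(33) = 48, σ(34) = 54, σ(35) = 48, σ(36) = 91, σ(37) = 38, σ(38) = 60, σ(39) = 56, σ(40) = 90, σ(41) = 42, σ(42) = 96, σ(43) = 44, σ(44) = 84, σ(45) = 78, σ(46) = 72, σ(47) = 48, σ(48) = 124, σ(49) = 57, σ(50) = 93, σ(51) = 72, σ(52) = 98, σ(53) = 54, σ(54) = 120, σ(55) = 72, σ(56) = 120, σ(57) = 80, σ(58) = 90, σ(59) = 60, σ(60) = 168, σ(61) = 62, σ(62) = 96, σ(63) = 104, σ(64) = 127, σ(65) = 84, σ(66) = 144, σ(67) = 68, σ(68) = 126, σ(69) = 96, σ(70) = 144, σ(71) = 72, σ(72) = 195, σ(73) = 74, σ(74) = 114, σ(75) = 124, σ(76) = 140, σ(77) = 96, σ(78) = 168, σ(79) = 80, σ(80) = 186, σ(81) = 121, σ(82) = 126, σ(83) = 84, σ(84) = 224, σ(85) = 108, σ(86) = 132, σ(87) = 120, σ(88) = 180, σ(89) = 90, σ(90) = 234, σ(91) = 112, σ(92) = 168, σ(93) = 128, σ(94) = 144, σ(95) = 120, σ(96) = 252, σ(97) = 98, σ(98) = 171, σ(99) = 156, σ(100) = 217, σ(101) = 102, σ(102) = 216, σ(103) = 104, σ(104) = 210, σ(105) = 192, σ(106) = 162, σ(107) = 108, σ(108) = 280, σ(109) = 110, σ(110) = 216, σ(111) = 152, σ(112) = 248. Summing all 112 values: 10399. (Average order: Σ_{n ≤ x} σ(n) ~ (π²/12) x². For x = 112, (π²/12)·112² ≈ 10317.03.)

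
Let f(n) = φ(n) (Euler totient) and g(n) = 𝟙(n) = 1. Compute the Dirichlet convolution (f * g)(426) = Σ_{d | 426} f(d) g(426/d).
(φ * 𝟙)(426) = 426

Divisors of 426: [1, 2, 3, 6, 71, 142, 213, 426]. For each d | 426:
  d = 1: φ(1) · 𝟙(426/1) = 1 · 1 = 1
  d = 2: φ(2) · 𝟙(426/2) = 1 · 1 = 1
  d = 3: φ(3) · 𝟙(426/3) = 2 · 1 = 2
  d = 6: φ(6) · 𝟙(426/6) = 2 · 1 = 2
  d = 71: φ(71) · 𝟙(426/71) = 70 · 1 = 70
  d = 142: φ(142) · 𝟙(426/142) = 70 · 1 = 70
  d = 213: φ(213) · 𝟙(426/213) = 140 · 1 = 140
  d = 426: φ(426) · 𝟙(426/426) = 140 · 1 = 140
Summing: (φ * 𝟙)(426) = 1 + 1 + 2 + 2 + 70 + 70 + 140 + 140 = 426.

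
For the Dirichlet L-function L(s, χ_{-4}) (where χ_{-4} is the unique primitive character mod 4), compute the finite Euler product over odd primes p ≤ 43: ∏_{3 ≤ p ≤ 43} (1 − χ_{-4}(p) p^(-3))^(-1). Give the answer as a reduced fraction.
∏ = 53382899586415799670070183783895/55093305095879233542015487574016

The odd primes p ≤ 43 are [3, 5, 7, 11, 13, 17, 19, 23, 29, 31, 37, 41, 43]. For each, χ(p) = 1 if p ≡ 1 mod 4, χ(p) = −1 if p ≡ 3 mod 4. Taking (1 − χ(p)/p^3)^(-1) = p^3/(p^3 − χ(p)): (1 − (-1)/3^3)^(-1) · (1 − (1)/5^3)^(-1) · (1 − (-1)/7^3)^(-1) · (1 − (-1)/11^3)^(-1) · (1 − (1)/13^3)^(-1) · (1 − (1)/17^3)^(-1) · (1 − (-1)/19^3)^(-1) · (1 − (-1)/23^3)^(-1) · (1 − (1)/29^3)^(-1) · (1 − (-1)/31^3)^(-1) · (1 − (1)/37^3)^(-1) · (1 − (1)/41^3)^(-1) · (1 − (-1)/43^3)^(-1) = 53382899586415799670070183783895/55093305095879233542015487574016.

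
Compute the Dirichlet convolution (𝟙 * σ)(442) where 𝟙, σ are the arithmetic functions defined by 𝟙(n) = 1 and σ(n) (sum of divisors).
(𝟙 * σ)(442) = 1140

Divisors of 442: [1, 2, 13, 17, 26, 34, 221, 442]. For each d | 442:
  d = 1: 𝟙(1) · σ(442/1) = 1 · 756 = 756
  d = 2: 𝟙(2) · σ(442/2) = 1 · 252 = 252
  d = 13: 𝟙(13) · σ(442/13) = 1 · 54 = 54
  d = 17: 𝟙(17) · σ(442/17) = 1 · 42 = 42
  d = 26: 𝟙(26) · σ(442/26) = 1 · 18 = 18
  d = 34: 𝟙(34) · σ(442/34) = 1 · 14 = 14
  d = 221: 𝟙(221) · σ(442/221) = 1 · 3 = 3
  d = 442: 𝟙(442) · σ(442/442) = 1 · 1 = 1
Summing: (𝟙 * σ)(442) = 756 + 252 + 54 + 42 + 18 + 14 + 3 + 1 = 1140.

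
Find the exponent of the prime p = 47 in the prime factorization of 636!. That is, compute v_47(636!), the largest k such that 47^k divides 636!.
v_47(636!) = 13

Legendre's formula: v_p(n!) = Σ_{k ≥ 1} ⌊n / p^k⌋. For p = 47, n = 636, the terms are:
  ⌊636/47^1⌋ = ⌊636/47⌋ = 13
(the next term ⌊636/47^2⌋ = 0, terminating the sum). Summing: v_47(636!) = 13 = 13.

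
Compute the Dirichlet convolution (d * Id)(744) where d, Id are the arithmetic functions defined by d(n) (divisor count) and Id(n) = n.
(d * Id)(744) = 4290

Divisors of 744: [1, 2, 3, 4, 6, 8, 12, 24, 31, 62, 93, 124, 186, 248, 372, 744]. For each d | 744:
  d = 1: d(1) · Id(744/1) = 1 · 744 = 744
  d = 2: d(2) · Id(744/2) = 2 · 372 = 744
  d = 3: d(3) · Id(744/3) = 2 · 248 = 496
  d = 4: d(4) · Id(744/4) = 3 · 186 = 558
  d = 6: d(6) · Id(744/6) = 4 · 124 = 496
  d = 8: d(8) · Id(744/8) = 4 · 93 = 372
  d = 12: d(12) · Id(744/12) = 6 · 62 = 372
  d = 24: d(24) · Id(744/24) = 8 · 31 = 248
  d = 31: d(31) · Id(744/31) = 2 · 24 = 48
  d = 62: d(62) · Id(744/62) = 4 · 12 = 48
  d = 93: d(93) · Id(744/93) = 4 · 8 = 32
  d = 124: d(124) · Id(744/124) = 6 · 6 = 36
  d = 186: d(186) · Id(744/186) = 8 · 4 = 32
  d = 248: d(248) · Id(744/248) = 8 · 3 = 24
  d = 372: d(372) · Id(744/372) = 12 · 2 = 24
  d = 744: d(744) · Id(744/744) = 16 · 1 = 16
Summing: (d * Id)(744) = 744 + 744 + 496 + 558 + 496 + 372 + 372 + 248 + 48 + 48 + 32 + 36 + 32 + 24 + 24 + 16 = 4290.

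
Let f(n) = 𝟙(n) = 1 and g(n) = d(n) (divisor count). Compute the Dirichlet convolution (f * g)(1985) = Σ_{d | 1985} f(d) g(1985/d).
(𝟙 * d)(1985) = 9

Divisors of 1985: [1, 5, 397, 1985]. For each d | 1985:
  d = 1: 𝟙(1) · d(1985/1) = 1 · 4 = 4
  d = 5: 𝟙(5) · d(1985/5) = 1 · 2 = 2
  d = 397: 𝟙(397) · d(1985/397) = 1 · 2 = 2
  d = 1985: 𝟙(1985) · d(1985/1985) = 1 · 1 = 1
Summing: (𝟙 * d)(1985) = 4 + 2 + 2 + 1 = 9.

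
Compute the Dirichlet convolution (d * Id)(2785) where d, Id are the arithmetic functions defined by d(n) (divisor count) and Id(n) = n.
(d * Id)(2785) = 3913

Divisors of 2785: [1, 5, 557, 2785]. For each d | 2785:
  d = 1: d(1) · Id(2785/1) = 1 · 2785 = 2785
  d = 5: d(5) · Id(2785/5) = 2 · 557 = 1114
  d = 557: d(557) · Id(2785/557) = 2 · 5 = 10
  d = 2785: d(2785) · Id(2785/2785) = 4 · 1 = 4
Summing: (d * Id)(2785) = 2785 + 1114 + 10 + 4 = 3913.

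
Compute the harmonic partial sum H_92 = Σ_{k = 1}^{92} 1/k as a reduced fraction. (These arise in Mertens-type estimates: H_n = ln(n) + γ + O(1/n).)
H_92 = 3668893996878372053122809260004199377461/718766754945489455304472257065075294400

Direct summation: H_92 = 1 + 1/2 + ... + 1/92. The least common denominator is lcm(1, ..., 92) = 718766754945489455304472257065075294400; over this denominator the numerator is 718766754945489455304472257065075294400 + 359383377472744727652236128532537647200 + 239588918315163151768157419021691764800 + 179691688736372363826118064266268823600 + 143753350989097891060894451413015058880 + 119794459157581575884078709510845882400 + 102680964992212779329210322437867899200 + 89845844368186181913059032133134411800 + 79862972771721050589385806340563921600 + 71876675494548945530447225706507529440 + 65342432267771768664042932460461390400 + 59897229578790787942039354755422941200 + 55289750380422265792651712081928868800 + 51340482496106389664605161218933949600 + 47917783663032630353631483804338352960 + 44922922184093090956529516066567205900 + 42280397349734673841439544533239723200 + 39931486385860525294692903170281960800 + 37829829207657339752866960898161857600 + 35938337747274472765223612853253764720 + 34226988330737593109736774145955966400 + 32671216133885884332021466230230695200 + 31250728475890845882803141611525012800 + 29948614789395393971019677377711470600 + 28750670197819578212178890282603011776 + 27644875190211132896325856040964434400 + 26620990923907016863128602113521307200 + 25670241248053194832302580609466974800 + 24785060515361705355326629553968113600 + 23958891831516315176815741902169176480 + 23186024353080305009821685711776622400 + 22461461092046545478264758033283602950 + 21780810755923922888014310820153796800 + 21140198674867336920719772266619861600 + 20536192998442555865842064487573579840 + 19965743192930262647346451585140980400 + 19426128512040255548769520461218251200 + 18914914603828669876433480449080928800 + 18429916793474088597550570693976289600 + 17969168873637236382611806426626882360 + 17530896462085108665962737977196958400 + 17113494165368796554868387072977983200 + 16715505928964871053592378071280820800 + 16335608066942942166010733115115347600 + 15972594554344210117877161268112784320 + 15625364237945422941401570805762506400 + 15292909679691265006478133129044155200 + 14974307394697696985509838688855735300 + 14668709284601825618458617491123985600 + 14375335098909789106089445141301505888 + 14093465783244891280479848177746574400 + 13822437595105566448162928020482217200 + 13561636885763951986876835038963684800 + 13310495461953508431564301056760653600 + 13068486453554353732808586492092278080 + 12835120624026597416151290304733487400 + 12609943069219113250955653632720619200 + 12392530257680852677663314776984056800 + 12182487371957448394991055204492801600 + 11979445915758157588407870951084588240 + 11783061556483433693515938640411070400 + 11593012176540152504910842855888311200 + 11408996110245864369912258048651988800 + 11230730546023272739132379016641801475 + 11057950076084453158530342416385773760 + 10890405377961961444007155410076898400 + 10727862014111782914992123239777243200 + 10570099337433668460359886133309930800 + 10416909491963615294267713870508337600 + 10268096499221277932921032243786789920 + 10123475421767457116964397986832046400 + 9982871596465131323673225792570490200 + 9846119930760129524718798041987332800 + 9713064256020127774384760230609125600 + 9583556732606526070726296760867670592 + 9457457301914334938216740224540464400 + 9334633181110252666291847494351627200 + 9214958396737044298775285346988144800 + 9098313353740372851955345026140193600 + 8984584436818618191305903213313441180 + 8873663641302338954376200704507102400 + 8765448231042554332981368988598479200 + 8659840421029993437403280205603316800 + 8556747082684398277434193536488991600 + 8456079469946934768287908906647944640 + 8357752964482435526796189035640410400 + 8261686838453901785108876517989371200 + 8167804033471471083005366557557673800 + 8076030954443701744994070304101969600 + 7986297277172105058938580634056392160 + 7898535768631752256093101725989838400 + 7812682118972711470700785402881253200 = 3668893996878372053122809260004199377461, so H_92 = 3668893996878372053122809260004199377461/718766754945489455304472257065075294400 (already in lowest terms) ≈ 5.10443. (The PNT-adjacent estimate ln(92) + γ ≈ 5.09900 matches within O(1/n).)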